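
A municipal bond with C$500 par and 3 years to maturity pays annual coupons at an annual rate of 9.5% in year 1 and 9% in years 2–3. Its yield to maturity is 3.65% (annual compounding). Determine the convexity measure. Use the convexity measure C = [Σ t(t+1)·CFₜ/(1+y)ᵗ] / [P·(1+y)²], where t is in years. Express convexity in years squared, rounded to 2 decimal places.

With y = 0.0365:
  t   CF        PV=CF/(1+0.0365)^t    t·PV        t(t+1)·PV
  1        47.50        45.8273        45.8273          91.6546
  2        45.00        41.8865        83.7730         251.3189
  3       545.00       489.4277     1,468.2832       5,873.1329
  Σ                    577.1415     1,597.8835       6,216.1064
P = 577.1415.
Convexity = Σ t(t+1)·PV / [P·(1+y)²] = 6,216.1064 / (577.1415 × 1.074332) = 10.02530.

10.03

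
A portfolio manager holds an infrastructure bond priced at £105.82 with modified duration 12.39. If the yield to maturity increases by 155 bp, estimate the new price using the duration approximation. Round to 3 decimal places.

£85.498

Duration approximation: ΔP/P ≈ -D_mod · Δy = -12.39 × (+0.0155) = -0.192045.
New price ≈ 105.82 × (1 - 0.192045) = 85.4977981.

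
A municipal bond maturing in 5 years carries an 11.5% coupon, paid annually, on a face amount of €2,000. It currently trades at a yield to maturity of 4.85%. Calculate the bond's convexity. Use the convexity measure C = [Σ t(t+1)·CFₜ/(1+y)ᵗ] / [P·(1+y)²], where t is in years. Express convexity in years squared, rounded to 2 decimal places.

With y = 0.0485:
  t   CF        PV=CF/(1+0.0485)^t    t·PV        t(t+1)·PV
  1       230.00       219.3610       219.3610         438.7220
  2       230.00       209.2141       418.4282       1,255.2846
  3       230.00       199.5366       598.6098       2,394.4390
  4       230.00       190.3067       761.2268       3,806.1342
  5     2,230.00     1,759.7975     8,798.9874      52,793.9241
  Σ                  2,578.2159    10,796.6131      60,688.5039
P = 2,578.2159.
Convexity = Σ t(t+1)·PV / [P·(1+y)²] = 60,688.5039 / (2,578.2159 × 1.099352) = 21.41166.

21.41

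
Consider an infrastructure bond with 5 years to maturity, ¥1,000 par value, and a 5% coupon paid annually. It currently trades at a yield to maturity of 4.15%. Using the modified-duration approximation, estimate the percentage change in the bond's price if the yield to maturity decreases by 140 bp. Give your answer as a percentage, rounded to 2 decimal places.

Periodic yield y = 0.0415. Modified duration first:
  t   CF        PV=CF/(1+0.0415)^t    t·PV
  1        50.00        48.0077        48.0077
  2        50.00        46.0947        92.1895
  3        50.00        44.2580       132.7741
  4        50.00        42.4945       169.9781
  5     1,050.00       856.8266     4,284.1329
  Σ                  1,037.6816     4,727.0822
P = 1,037.6816; D_Mac = 4.55543 yrs; D_mod = 4.55543/(1+0.0415) = 4.37391 yrs.
ΔP/P ≈ -D_mod · Δy = -4.37391 × (-0.014) = +0.061235 = +6.1235%.

+6.12%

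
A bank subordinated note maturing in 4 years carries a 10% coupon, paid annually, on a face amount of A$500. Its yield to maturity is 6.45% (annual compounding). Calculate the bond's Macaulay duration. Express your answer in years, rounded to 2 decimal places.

3.52 years

Periodic yield y = 0.0645. Discount each cash flow and weight by its year:
  t   CF        PV=CF/(1+0.0645)^t    t·PV
  1        50.00        46.9704        46.9704
  2        50.00        44.1244        88.2488
  3        50.00        41.4508       124.3524
  4       550.00       428.3315     1,713.3260
  Σ                    560.8771     1,972.8977
Price P = Σ PV = 560.8771.
Macaulay duration = Σ(t·PV) / P = 1,972.8977 / 560.8771 = 3.51752 years.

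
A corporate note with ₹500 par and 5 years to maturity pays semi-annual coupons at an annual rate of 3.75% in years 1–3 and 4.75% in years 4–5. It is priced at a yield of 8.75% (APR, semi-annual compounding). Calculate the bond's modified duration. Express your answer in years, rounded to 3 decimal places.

Periodic yield y = 0.04375. First find Macaulay duration:
  t   CF        PV=CF/(1+0.04375)^t    t·PV
  1        9.375         8.9820         8.9820
  2        9.375         8.6055        17.2111
  3        9.375         8.2448        24.7345
  4        9.375         7.8992        31.5970
  5        9.375         7.5681        37.8407
  6        9.375         7.2509        43.5054
  7       11.875         8.7995        61.5965
  8       11.875         8.4307        67.4453
  9       11.875         8.0773        72.6955
  10     511.875       333.5793     3,335.7925
  Σ                    407.4374     3,701.4006
P = 407.4374; Macaulay duration = 3,701.4006 / 407.4374 = 9.08459 half-year periods = 4.54229 years.
Modified duration = D_Mac / (1 + y) = 4.54229 / 1.04375 = 4.35190 years.

4.352 years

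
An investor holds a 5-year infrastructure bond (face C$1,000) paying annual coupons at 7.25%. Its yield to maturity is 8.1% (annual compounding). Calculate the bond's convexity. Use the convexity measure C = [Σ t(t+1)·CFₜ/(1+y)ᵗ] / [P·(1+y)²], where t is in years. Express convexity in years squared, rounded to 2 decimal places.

21.31

With y = 0.081:
  t   CF        PV=CF/(1+0.081)^t    t·PV        t(t+1)·PV
  1        72.50        67.0675        67.0675         134.1351
  2        72.50        62.0421       124.0842         372.2527
  3        72.50        57.3933       172.1798         688.7192
  4        72.50        53.0928       212.3710       1,061.8550
  5     1,072.50       726.5556     3,632.7778      21,796.6668
  Σ                    966.1512     4,208.4804      24,053.6288
P = 966.1512.
Convexity = Σ t(t+1)·PV / [P·(1+y)²] = 24,053.6288 / (966.1512 × 1.168561) = 21.30513.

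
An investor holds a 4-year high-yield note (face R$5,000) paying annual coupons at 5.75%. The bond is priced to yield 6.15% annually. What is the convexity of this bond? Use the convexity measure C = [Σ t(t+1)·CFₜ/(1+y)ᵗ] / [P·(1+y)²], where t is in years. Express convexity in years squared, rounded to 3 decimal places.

With y = 0.0615:
  t   CF        PV=CF/(1+0.0615)^t    t·PV        t(t+1)·PV
  1       287.50       270.8431       270.8431         541.6863
  2       287.50       255.1513       510.3027       1,530.9080
  3       287.50       240.3687       721.1060       2,884.4240
  4     5,287.50     4,164.5721    16,658.2884      83,291.4422
  Σ                  4,930.9353    18,160.5403      88,248.4605
P = 4,930.9353.
Convexity = Σ t(t+1)·PV / [P·(1+y)²] = 88,248.4605 / (4,930.9353 × 1.126782) = 15.88319.

15.883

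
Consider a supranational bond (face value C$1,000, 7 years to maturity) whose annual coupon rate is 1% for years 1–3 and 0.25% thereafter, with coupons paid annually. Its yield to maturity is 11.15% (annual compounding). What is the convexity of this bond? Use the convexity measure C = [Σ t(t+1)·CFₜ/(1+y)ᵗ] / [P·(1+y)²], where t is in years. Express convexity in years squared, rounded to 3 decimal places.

43.211

With y = 0.1115:
  t   CF        PV=CF/(1+0.1115)^t    t·PV        t(t+1)·PV
  1        10.00         8.9969         8.9969          17.9937
  2        10.00         8.0943        16.1887          48.5660
  3        10.00         7.2824        21.8471          87.3882
  4         2.50         1.6380         6.5518          32.7591
  5         2.50         1.4736         7.3682          44.2093
  6         2.50         1.3258         7.9549          55.6843
  7     1,002.50       478.3195     3,348.2367      26,785.8936
  Σ                    507.1305     3,417.1442      27,072.4942
P = 507.1305.
Convexity = Σ t(t+1)·PV / [P·(1+y)²] = 27,072.4942 / (507.1305 × 1.235432) = 43.21053.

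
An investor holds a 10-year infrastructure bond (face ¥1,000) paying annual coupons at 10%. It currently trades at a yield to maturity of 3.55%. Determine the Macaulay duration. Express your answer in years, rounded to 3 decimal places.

7.413 years

Periodic yield y = 0.0355. Discount each cash flow and weight by its year:
  t   CF        PV=CF/(1+0.0355)^t    t·PV
  1       100.00        96.5717        96.5717
  2       100.00        93.2609       186.5219
  3       100.00        90.0637       270.1910
  4       100.00        86.9760       347.9041
  5       100.00        83.9942       419.9712
  6       100.00        81.1147       486.6880
  7       100.00        78.3338       548.3367
  8       100.00        75.6483       605.1864
  9       100.00        73.0549       657.4937
  10    1,100.00       776.0535     7,760.5348
  Σ                  1,535.0717    11,379.3995
Price P = Σ PV = 1,535.0717.
Macaulay duration = Σ(t·PV) / P = 11,379.3995 / 1,535.0717 = 7.41294 years.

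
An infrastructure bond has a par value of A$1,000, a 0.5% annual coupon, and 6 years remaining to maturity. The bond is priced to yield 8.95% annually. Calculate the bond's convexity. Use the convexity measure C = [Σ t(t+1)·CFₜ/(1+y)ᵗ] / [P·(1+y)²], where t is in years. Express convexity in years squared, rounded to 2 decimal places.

34.61

With y = 0.0895:
  t   CF        PV=CF/(1+0.0895)^t    t·PV        t(t+1)·PV
  1         5.00         4.5893         4.5893           9.1785
  2         5.00         4.2123         8.4245          25.2736
  3         5.00         3.8662        11.5987          46.3948
  4         5.00         3.5486        14.1945          70.9727
  5         5.00         3.2571        16.2856          97.7136
  6     1,005.00       600.9006     3,605.4037      25,237.8262
  Σ                    620.3741     3,660.4964      25,487.3594
P = 620.3741.
Convexity = Σ t(t+1)·PV / [P·(1+y)²] = 25,487.3594 / (620.3741 × 1.187010) = 34.61120.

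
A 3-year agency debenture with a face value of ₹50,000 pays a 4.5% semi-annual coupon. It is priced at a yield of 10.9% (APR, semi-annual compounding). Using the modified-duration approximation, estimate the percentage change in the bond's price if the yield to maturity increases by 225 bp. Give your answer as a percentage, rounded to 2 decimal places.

-6.02%

Periodic yield y = 0.0545. Modified duration first:
  t   CF        PV=CF/(1+0.0545)^t    t·PV
  1     1,125.00     1,066.8563     1,066.8563
  2     1,125.00     1,011.7177     2,023.4354
  3     1,125.00       959.4288     2,878.2865
  4     1,125.00       909.8424     3,639.3697
  5     1,125.00       862.8188     4,314.0940
  6    51,125.00    37,183.8039   223,102.8237
  Σ                 41,994.4681   237,024.8657
P = 41,994.4681; D_Mac = 5.64419 half-year periods = 2.82210 yrs; D_mod = 2.82210/(1+0.0545) = 2.67624 yrs.
ΔP/P ≈ -D_mod · Δy = -2.67624 × (+0.0225) = -0.060215 = -6.0215%.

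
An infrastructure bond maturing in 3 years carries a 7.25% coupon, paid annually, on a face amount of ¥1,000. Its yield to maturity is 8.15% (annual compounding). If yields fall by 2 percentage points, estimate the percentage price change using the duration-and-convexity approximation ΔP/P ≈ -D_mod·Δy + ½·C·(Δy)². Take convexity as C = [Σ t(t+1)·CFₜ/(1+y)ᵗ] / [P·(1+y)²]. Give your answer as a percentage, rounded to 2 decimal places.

+5.36%

With y = 0.0815:
  t   CF        PV=CF/(1+0.0815)^t    t·PV        t(t+1)·PV
  1        72.50        67.0365        67.0365         134.0730
  2        72.50        61.9848       123.9695         371.9086
  3     1,072.50       847.8475     2,543.5424      10,174.1697
  Σ                    976.8688     2,734.5485      10,680.1513
P = 976.8688; D_Mac = 2.79930 yrs; D_mod = 2.58835 yrs; C = 9.34734.
Duration effect: -2.58835 × (-0.02) = +0.051767
Convexity effect: 0.5 × 9.34734 × (-0.02)² = +0.0018695
ΔP/P ≈ +0.051767 + 0.0018695 = +0.053636 = +5.3636%.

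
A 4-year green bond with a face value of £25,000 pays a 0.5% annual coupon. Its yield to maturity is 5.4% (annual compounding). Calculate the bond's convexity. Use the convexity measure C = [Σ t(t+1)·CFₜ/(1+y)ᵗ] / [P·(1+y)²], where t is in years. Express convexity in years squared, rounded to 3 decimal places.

With y = 0.054:
  t   CF        PV=CF/(1+0.054)^t    t·PV        t(t+1)·PV
  1       125.00       118.5958       118.5958         237.1917
  2       125.00       112.5198       225.0395         675.1186
  3       125.00       106.7550       320.2650       1,281.0599
  4    25,125.00    20,358.3992    81,433.5970     407,167.9848
  Σ                 20,696.2698    82,097.4973     409,361.3549
P = 20,696.2698.
Convexity = Σ t(t+1)·PV / [P·(1+y)²] = 409,361.3549 / (20,696.2698 × 1.110916) = 17.80465.

17.805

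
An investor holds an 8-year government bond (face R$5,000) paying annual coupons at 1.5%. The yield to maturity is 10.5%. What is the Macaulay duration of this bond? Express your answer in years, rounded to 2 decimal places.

7.40 years

Periodic yield y = 0.105. Discount each cash flow and weight by its year:
  t   CF        PV=CF/(1+0.105)^t    t·PV
  1        75.00        67.8733        67.8733
  2        75.00        61.4238       122.8476
  3        75.00        55.5872       166.7615
  4        75.00        50.3051       201.2205
  5        75.00        45.5250       227.6250
  6        75.00        41.1991       247.1945
  7        75.00        37.2842       260.9897
  8     5,075.00     2,283.1678    18,265.3420
  Σ                  2,642.3655    19,559.8541
Price P = Σ PV = 2,642.3655.
Macaulay duration = Σ(t·PV) / P = 19,559.8541 / 2,642.3655 = 7.40240 years.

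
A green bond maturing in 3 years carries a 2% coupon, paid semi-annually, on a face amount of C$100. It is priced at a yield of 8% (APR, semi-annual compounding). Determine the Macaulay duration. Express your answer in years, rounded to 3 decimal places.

Periodic yield y = 0.04. Discount each cash flow and weight by its period:
  t   CF        PV=CF/(1+0.04)^t    t·PV
  1         1.00         0.9615         0.9615
  2         1.00         0.9246         1.8491
  3         1.00         0.8890         2.6670
  4         1.00         0.8548         3.4192
  5         1.00         0.8219         4.1096
  6       101.00        79.8218       478.9306
  Σ                     84.2736       491.9371
Price P = Σ PV = 84.2736.
Macaulay duration = Σ(t·PV) / P = 491.9371 / 84.2736 = 5.83738 half-year periods.
In years: 5.83738 / 2 = 2.91869 years.

2.919 years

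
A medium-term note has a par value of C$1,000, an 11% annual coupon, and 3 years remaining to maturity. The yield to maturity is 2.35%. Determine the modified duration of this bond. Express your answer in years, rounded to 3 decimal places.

2.681 years

Periodic yield y = 0.0235. First find Macaulay duration:
  t   CF        PV=CF/(1+0.0235)^t    t·PV
  1       110.00       107.4744       107.4744
  2       110.00       105.0067       210.0134
  3     1,110.00     1,035.2838     3,105.8515
  Σ                  1,247.7649     3,423.3393
P = 1,247.7649; Macaulay duration = 3,423.3393 / 1,247.7649 = 2.74358 years.
Modified duration = D_Mac / (1 + y) = 2.74358 / 1.0235 = 2.68058 years.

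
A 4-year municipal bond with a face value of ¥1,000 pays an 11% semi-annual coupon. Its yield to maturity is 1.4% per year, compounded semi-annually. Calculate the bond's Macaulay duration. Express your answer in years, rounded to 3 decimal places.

3.450 years

Periodic yield y = 0.007. Discount each cash flow and weight by its period:
  t   CF        PV=CF/(1+0.007)^t    t·PV
  1        55.00        54.6177        54.6177
  2        55.00        54.2380       108.4760
  3        55.00        53.8610       161.5829
  4        55.00        53.4866       213.9463
  5        55.00        53.1148       265.5739
  6        55.00        52.7456       316.4733
  7        55.00        52.3789       366.6523
  8     1,055.00       997.7384     7,981.9073
  Σ                  1,372.1809     9,469.2298
Price P = Σ PV = 1,372.1809.
Macaulay duration = Σ(t·PV) / P = 9,469.2298 / 1,372.1809 = 6.90086 half-year periods.
In years: 6.90086 / 2 = 3.45043 years.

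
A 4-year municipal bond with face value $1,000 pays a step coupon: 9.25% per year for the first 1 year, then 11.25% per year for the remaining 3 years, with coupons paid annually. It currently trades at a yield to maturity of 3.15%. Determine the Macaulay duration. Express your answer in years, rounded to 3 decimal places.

Periodic yield y = 0.0315. Discount each cash flow and weight by its year:
  t   CF        PV=CF/(1+0.0315)^t    t·PV
  1        92.50        89.6752        89.6752
  2       112.50       105.7339       211.4677
  3       112.50       102.5049       307.5148
  4     1,112.50       982.7048     3,930.8193
  Σ                  1,280.6189     4,539.4771
Price P = Σ PV = 1,280.6189.
Macaulay duration = Σ(t·PV) / P = 4,539.4771 / 1,280.6189 = 3.54475 years.

3.545 years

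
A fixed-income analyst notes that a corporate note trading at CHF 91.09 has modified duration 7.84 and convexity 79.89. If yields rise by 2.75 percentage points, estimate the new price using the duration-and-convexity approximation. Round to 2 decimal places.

Duration effect: -D_mod·Δy = -7.84 × (+0.0275) = -0.215600
Convexity effect: ½·C·(Δy)² = 0.5 × 79.89 × (0.0275)² = +0.03020840625
ΔP/P ≈ -0.215600 + 0.03020840625 = -0.18539159375
New price ≈ 91.09 × (1 - 0.18539159375) = 74.2026797253125.

CHF 74.20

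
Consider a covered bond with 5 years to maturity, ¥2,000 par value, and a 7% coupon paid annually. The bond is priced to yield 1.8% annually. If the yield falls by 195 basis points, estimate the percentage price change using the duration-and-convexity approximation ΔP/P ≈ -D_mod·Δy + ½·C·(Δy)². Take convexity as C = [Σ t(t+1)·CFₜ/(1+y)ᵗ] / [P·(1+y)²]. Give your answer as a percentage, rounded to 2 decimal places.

+9.01%

With y = 0.018:
  t   CF        PV=CF/(1+0.018)^t    t·PV        t(t+1)·PV
  1       140.00       137.5246       137.5246         275.0491
  2       140.00       135.0929       270.1858         810.5573
  3       140.00       132.7042       398.1126       1,592.4505
  4       140.00       130.3578       521.4311       2,607.1554
  5     2,140.00     1,957.3788     9,786.8941      58,721.3644
  Σ                  2,493.0582    11,114.1481      64,006.5768
P = 2,493.0582; D_Mac = 4.45804 yrs; D_mod = 4.37921 yrs; C = 24.77403.
Duration effect: -4.37921 × (-0.0195) = +0.085395
Convexity effect: 0.5 × 24.77403 × (-0.0195)² = +0.0047102
ΔP/P ≈ +0.085395 + 0.0047102 = +0.090105 = +9.0105%.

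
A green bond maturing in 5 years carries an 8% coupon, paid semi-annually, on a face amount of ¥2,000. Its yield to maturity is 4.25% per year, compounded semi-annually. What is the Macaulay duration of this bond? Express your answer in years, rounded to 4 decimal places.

4.2855 years

Periodic yield y = 0.02125. Discount each cash flow and weight by its period:
  t   CF        PV=CF/(1+0.02125)^t    t·PV
  1        80.00        78.3354        78.3354
  2        80.00        76.7054       153.4108
  3        80.00        75.1093       225.3279
  4        80.00        73.5464       294.1858
  5        80.00        72.0161       360.0805
  6        80.00        70.5176       423.1056
  7        80.00        69.0503       483.3520
  8        80.00        67.6135       540.9080
  9        80.00        66.2066       595.8595
  10    2,080.00     1,685.5539    16,855.5388
  Σ                  2,334.6545    20,010.1044
Price P = Σ PV = 2,334.6545.
Macaulay duration = Σ(t·PV) / P = 20,010.1044 / 2,334.6545 = 8.57091 half-year periods.
In years: 8.57091 / 2 = 4.28545 years.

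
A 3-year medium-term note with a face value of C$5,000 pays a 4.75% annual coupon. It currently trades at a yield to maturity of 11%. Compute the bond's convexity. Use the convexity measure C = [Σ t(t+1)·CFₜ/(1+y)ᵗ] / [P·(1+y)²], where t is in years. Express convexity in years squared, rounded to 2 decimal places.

With y = 0.11:
  t   CF        PV=CF/(1+0.11)^t    t·PV        t(t+1)·PV
  1       237.50       213.9640       213.9640         427.9279
  2       237.50       192.7603       385.5207       1,156.5620
  3     5,237.50     3,829.6149    11,488.8446      45,955.3783
  Σ                  4,236.3392    12,088.3292      47,539.8682
P = 4,236.3392.
Convexity = Σ t(t+1)·PV / [P·(1+y)²] = 47,539.8682 / (4,236.3392 × 1.232100) = 9.10796.

9.11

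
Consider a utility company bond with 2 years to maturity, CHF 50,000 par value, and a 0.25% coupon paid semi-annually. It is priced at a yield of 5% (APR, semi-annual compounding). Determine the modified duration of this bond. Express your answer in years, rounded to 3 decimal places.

1.947 years

Periodic yield y = 0.025. First find Macaulay duration:
  t   CF        PV=CF/(1+0.025)^t    t·PV
  1        62.50        60.9756        60.9756
  2        62.50        59.4884       118.9768
  3        62.50        58.0375       174.1124
  4    50,062.50    45,354.1542   181,416.6166
  Σ                 45,532.6556   181,770.6814
P = 45,532.6556; Macaulay duration = 181,770.6814 / 45,532.6556 = 3.99209 half-year periods = 1.99605 years.
Modified duration = D_Mac / (1 + y) = 1.99605 / 1.025 = 1.94736 years.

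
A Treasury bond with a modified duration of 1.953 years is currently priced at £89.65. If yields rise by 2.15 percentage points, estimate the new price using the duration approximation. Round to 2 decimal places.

Duration approximation: ΔP/P ≈ -D_mod · Δy = -1.953 × (+0.0215) = -0.0419895.
New price ≈ 89.65 × (1 - 0.0419895) = 85.885641325.

£85.89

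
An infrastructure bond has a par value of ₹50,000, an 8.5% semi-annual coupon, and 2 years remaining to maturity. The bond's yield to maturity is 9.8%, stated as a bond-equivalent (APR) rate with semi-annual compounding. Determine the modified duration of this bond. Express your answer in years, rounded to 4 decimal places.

1.7916 years

Periodic yield y = 0.049. First find Macaulay duration:
  t   CF        PV=CF/(1+0.049)^t    t·PV
  1     2,125.00     2,025.7388     2,025.7388
  2     2,125.00     1,931.1142     3,862.2284
  3     2,125.00     1,840.9096     5,522.7289
  4    52,125.00    43,047.1214   172,188.4856
  Σ                 48,844.8840   183,599.1817
P = 48,844.8840; Macaulay duration = 183,599.1817 / 48,844.8840 = 3.75882 half-year periods = 1.87941 years.
Modified duration = D_Mac / (1 + y) = 1.87941 / 1.049 = 1.79162 years.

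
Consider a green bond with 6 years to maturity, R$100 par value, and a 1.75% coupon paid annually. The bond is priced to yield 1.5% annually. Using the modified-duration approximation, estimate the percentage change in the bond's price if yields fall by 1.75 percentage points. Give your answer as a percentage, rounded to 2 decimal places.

+9.91%

Periodic yield y = 0.015. Modified duration first:
  t   CF        PV=CF/(1+0.015)^t    t·PV
  1         1.75         1.7241         1.7241
  2         1.75         1.6987         3.3973
  3         1.75         1.6736         5.0207
  4         1.75         1.6488         6.5953
  5         1.75         1.6245         8.1223
  6       101.75        93.0547       558.3280
  Σ                    101.4243       583.1877
P = 101.4243; D_Mac = 5.74998 yrs; D_mod = 5.74998/(1+0.015) = 5.66501 yrs.
ΔP/P ≈ -D_mod · Δy = -5.66501 × (-0.0175) = +0.099138 = +9.9138%.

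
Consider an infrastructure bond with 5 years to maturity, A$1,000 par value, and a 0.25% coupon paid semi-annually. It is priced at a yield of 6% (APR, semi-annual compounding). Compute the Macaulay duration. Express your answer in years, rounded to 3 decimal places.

4.966 years

Periodic yield y = 0.03. Discount each cash flow and weight by its period:
  t   CF        PV=CF/(1+0.03)^t    t·PV
  1         1.25         1.2136         1.2136
  2         1.25         1.1782         2.3565
  3         1.25         1.1439         3.4318
  4         1.25         1.1106         4.4424
  5         1.25         1.0783         5.3913
  6         1.25         1.0469         6.2811
  7         1.25         1.0164         7.1146
  8         1.25         0.9868         7.8941
  9         1.25         0.9580         8.6222
  10    1,001.25       745.0240     7,450.2403
  Σ                    754.7567     7,496.9879
Price P = Σ PV = 754.7567.
Macaulay duration = Σ(t·PV) / P = 7,496.9879 / 754.7567 = 9.93299 half-year periods.
In years: 9.93299 / 2 = 4.96649 years.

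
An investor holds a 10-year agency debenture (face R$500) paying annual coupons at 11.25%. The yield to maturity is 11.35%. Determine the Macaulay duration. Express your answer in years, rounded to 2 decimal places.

Periodic yield y = 0.1135. Discount each cash flow and weight by its year:
  t   CF        PV=CF/(1+0.1135)^t    t·PV
  1        56.25        50.5164        50.5164
  2        56.25        45.3672        90.7344
  3        56.25        40.7429       122.2287
  4        56.25        36.5899       146.3597
  5        56.25        32.8603       164.3015
  6        56.25        29.5108       177.0649
  7        56.25        26.5028       185.5193
  8        56.25        23.8013       190.4104
  9        56.25        21.3752       192.3770
  10      556.25       189.8313     1,898.3129
  Σ                    497.0981     3,217.8252
Price P = Σ PV = 497.0981.
Macaulay duration = Σ(t·PV) / P = 3,217.8252 / 497.0981 = 6.47322 years.

6.47 years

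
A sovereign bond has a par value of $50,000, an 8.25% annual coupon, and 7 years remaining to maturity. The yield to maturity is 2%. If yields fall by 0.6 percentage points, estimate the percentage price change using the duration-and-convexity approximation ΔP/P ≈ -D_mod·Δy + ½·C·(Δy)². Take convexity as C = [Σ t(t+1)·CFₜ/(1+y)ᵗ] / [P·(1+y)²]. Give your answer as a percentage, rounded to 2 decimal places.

With y = 0.02:
  t   CF        PV=CF/(1+0.02)^t    t·PV        t(t+1)·PV
  1     4,125.00     4,044.1176     4,044.1176       8,088.2353
  2     4,125.00     3,964.8212     7,929.6424      23,788.9273
  3     4,125.00     3,887.0796    11,661.2389      46,644.9556
  4     4,125.00     3,810.8624    15,243.4495      76,217.2476
  5     4,125.00     3,736.1396    18,680.6980     112,084.1877
  6     4,125.00     3,662.8820    21,977.2917     153,841.0420
  7    54,125.00    47,119.0697   329,833.4877   2,638,667.9014
  Σ                 70,224.9721   409,369.9258   3,059,332.4969
P = 70,224.9721; D_Mac = 5.82941 yrs; D_mod = 5.71510 yrs; C = 41.87307.
Duration effect: -5.71510 × (-0.006) = +0.034291
Convexity effect: 0.5 × 41.87307 × (-0.006)² = +0.0007537
ΔP/P ≈ +0.034291 + 0.0007537 = +0.035044 = +3.5044%.

+3.50%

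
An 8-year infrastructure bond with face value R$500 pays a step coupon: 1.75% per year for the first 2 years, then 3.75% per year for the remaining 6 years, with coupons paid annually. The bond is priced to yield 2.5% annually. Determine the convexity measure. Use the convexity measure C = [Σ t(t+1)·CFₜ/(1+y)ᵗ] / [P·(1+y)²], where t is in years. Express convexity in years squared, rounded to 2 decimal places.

With y = 0.025:
  t   CF        PV=CF/(1+0.025)^t    t·PV        t(t+1)·PV
  1         8.75         8.5366         8.5366          17.0732
  2         8.75         8.3284        16.6568          49.9703
  3        18.75        17.4112        52.2337         208.9349
  4        18.75        16.9866        67.9463         339.7315
  5        18.75        16.5723        82.8613         497.1680
  6        18.75        16.1681        97.0084         679.0588
  7        18.75        15.7737       110.4161         883.3285
  8       518.75       425.7623     3,406.0983      30,654.8844
  Σ                    525.5391     3,841.7574      33,330.1495
P = 525.5391.
Convexity = Σ t(t+1)·PV / [P·(1+y)²] = 33,330.1495 / (525.5391 × 1.050625) = 60.36490.

60.36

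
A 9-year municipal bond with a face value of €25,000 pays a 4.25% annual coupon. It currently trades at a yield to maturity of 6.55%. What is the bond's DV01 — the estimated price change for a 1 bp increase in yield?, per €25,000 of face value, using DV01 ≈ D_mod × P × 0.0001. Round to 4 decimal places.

€14.9632

Periodic yield y = 0.0655.
  t   CF        PV=CF/(1+0.0655)^t    t·PV
  1     1,062.50       997.1844       997.1844
  2     1,062.50       935.8840     1,871.7680
  3     1,062.50       878.3520     2,635.0559
  4     1,062.50       824.3566     3,297.4264
  5     1,062.50       773.6805     3,868.4027
  6     1,062.50       726.1197     4,356.7181
  7     1,062.50       681.4826     4,770.3781
  8     1,062.50       639.5895     5,116.7158
  9    26,062.50    14,724.3111   132,518.8002
  Σ                 21,180.9604   159,432.4497
P = 21,180.9604; D_Mac = 7.52716 yrs; D_mod = 7.06444 yrs.
DV01 ≈ 7.06444 × 21,180.9604 × 0.0001 = 14.963158.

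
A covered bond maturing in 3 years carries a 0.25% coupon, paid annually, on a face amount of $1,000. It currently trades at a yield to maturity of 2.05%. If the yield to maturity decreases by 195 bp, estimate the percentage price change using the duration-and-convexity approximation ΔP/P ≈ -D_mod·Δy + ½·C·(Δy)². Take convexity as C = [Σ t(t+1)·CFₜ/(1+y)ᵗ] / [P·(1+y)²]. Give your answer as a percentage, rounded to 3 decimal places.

+5.936%

With y = 0.0205:
  t   CF        PV=CF/(1+0.0205)^t    t·PV        t(t+1)·PV
  1         2.50         2.4498         2.4498           4.8996
  2         2.50         2.4006         4.8011          14.4034
  3     1,002.50       943.2903     2,829.8708      11,319.4832
  Σ                    948.1406     2,837.1217      11,338.7862
P = 948.1406; D_Mac = 2.99230 yrs; D_mod = 2.93219 yrs; C = 11.48333.
Duration effect: -2.93219 × (-0.0195) = +0.057178
Convexity effect: 0.5 × 11.48333 × (-0.0195)² = +0.0021833
ΔP/P ≈ +0.057178 + 0.0021833 = +0.059361 = +5.9361%.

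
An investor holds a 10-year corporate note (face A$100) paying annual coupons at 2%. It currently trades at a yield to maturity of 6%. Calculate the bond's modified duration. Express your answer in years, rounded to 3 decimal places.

8.454 years

Periodic yield y = 0.06. First find Macaulay duration:
  t   CF        PV=CF/(1+0.06)^t    t·PV
  1         2.00         1.8868         1.8868
  2         2.00         1.7800         3.5600
  3         2.00         1.6792         5.0377
  4         2.00         1.5842         6.3367
  5         2.00         1.4945         7.4726
  6         2.00         1.4099         8.4595
  7         2.00         1.3301         9.3108
  8         2.00         1.2548        10.0386
  9         2.00         1.1838        10.6542
  10      102.00        56.9563       569.5627
  Σ                     70.5597       632.3196
P = 70.5597; Macaulay duration = 632.3196 / 70.5597 = 8.96149 years.
Modified duration = D_Mac / (1 + y) = 8.96149 / 1.06 = 8.45424 years.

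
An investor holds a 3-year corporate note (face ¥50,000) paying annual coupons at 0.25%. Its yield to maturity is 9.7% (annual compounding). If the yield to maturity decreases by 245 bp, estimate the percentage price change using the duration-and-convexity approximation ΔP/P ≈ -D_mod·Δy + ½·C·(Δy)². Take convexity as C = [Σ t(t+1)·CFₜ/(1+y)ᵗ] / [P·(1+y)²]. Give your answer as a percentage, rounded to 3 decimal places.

With y = 0.097:
  t   CF        PV=CF/(1+0.097)^t    t·PV        t(t+1)·PV
  1       125.00       113.9471       113.9471         227.8943
  2       125.00       103.8716       207.7432         623.2295
  3    50,125.00    37,969.4672   113,908.4016     455,633.6063
  Σ                 38,187.2859   114,230.0919     456,484.7300
P = 38,187.2859; D_Mac = 2.99131 yrs; D_mod = 2.72681 yrs; C = 9.93331.
Duration effect: -2.72681 × (-0.0245) = +0.066807
Convexity effect: 0.5 × 9.93331 × (-0.0245)² = +0.0029812
ΔP/P ≈ +0.066807 + 0.0029812 = +0.069788 = +6.9788%.

+6.979%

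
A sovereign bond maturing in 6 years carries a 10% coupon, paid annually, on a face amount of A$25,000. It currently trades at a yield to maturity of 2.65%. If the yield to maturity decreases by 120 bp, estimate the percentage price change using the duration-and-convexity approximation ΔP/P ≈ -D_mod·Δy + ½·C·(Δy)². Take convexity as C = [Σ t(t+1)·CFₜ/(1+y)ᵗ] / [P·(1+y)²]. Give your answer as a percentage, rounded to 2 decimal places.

With y = 0.0265:
  t   CF        PV=CF/(1+0.0265)^t    t·PV        t(t+1)·PV
  1     2,500.00     2,435.4603     2,435.4603       4,870.9206
  2     2,500.00     2,372.5868     4,745.1735      14,235.5205
  3     2,500.00     2,311.3363     6,934.0090      27,736.0361
  4     2,500.00     2,251.6672     9,006.6686      45,033.3432
  5     2,500.00     2,193.5384    10,967.6920      65,806.1518
  6    27,500.00    23,506.0130   141,036.0779     987,252.5451
  Σ                 35,070.6019   175,125.0813   1,144,934.5173
P = 35,070.6019; D_Mac = 4.99350 yrs; D_mod = 4.86459 yrs; C = 30.98272.
Duration effect: -4.86459 × (-0.012) = +0.058375
Convexity effect: 0.5 × 30.98272 × (-0.012)² = +0.0022308
ΔP/P ≈ +0.058375 + 0.0022308 = +0.060606 = +6.0606%.

+6.06%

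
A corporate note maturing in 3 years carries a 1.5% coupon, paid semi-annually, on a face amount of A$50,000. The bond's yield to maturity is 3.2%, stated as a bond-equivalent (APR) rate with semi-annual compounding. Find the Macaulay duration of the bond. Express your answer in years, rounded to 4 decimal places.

2.9430 years

Periodic yield y = 0.016. Discount each cash flow and weight by its period:
  t   CF        PV=CF/(1+0.016)^t    t·PV
  1       375.00       369.0945       369.0945
  2       375.00       363.2820       726.5640
  3       375.00       357.5610     1,072.6830
  4       375.00       351.9301     1,407.7205
  5       375.00       346.3879     1,731.9396
  6    50,375.00    45,798.6642   274,791.9854
  Σ                 47,586.9197   280,099.9868
Price P = Σ PV = 47,586.9197.
Macaulay duration = Σ(t·PV) / P = 280,099.9868 / 47,586.9197 = 5.88607 half-year periods.
In years: 5.88607 / 2 = 2.94304 years.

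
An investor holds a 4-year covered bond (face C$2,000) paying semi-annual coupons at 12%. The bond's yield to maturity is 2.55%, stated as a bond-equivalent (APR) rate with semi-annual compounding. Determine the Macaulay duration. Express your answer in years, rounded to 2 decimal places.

3.40 years

Periodic yield y = 0.01275. Discount each cash flow and weight by its period:
  t   CF        PV=CF/(1+0.01275)^t    t·PV
  1       120.00       118.4893       118.4893
  2       120.00       116.9975       233.9951
  3       120.00       115.5246       346.5738
  4       120.00       114.0702       456.2808
  5       120.00       112.6341       563.1706
  6       120.00       111.2161       667.2967
  7       120.00       109.8160       768.7118
  8     2,120.00     1,915.6574    15,325.2594
  Σ                  2,714.4052    18,479.7774
Price P = Σ PV = 2,714.4052.
Macaulay duration = Σ(t·PV) / P = 18,479.7774 / 2,714.4052 = 6.80804 half-year periods.
In years: 6.80804 / 2 = 3.40402 years.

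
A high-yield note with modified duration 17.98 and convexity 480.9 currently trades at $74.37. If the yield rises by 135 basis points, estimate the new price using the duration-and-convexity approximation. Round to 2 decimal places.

Duration effect: -D_mod·Δy = -17.98 × (+0.0135) = -0.242730
Convexity effect: ½·C·(Δy)² = 0.5 × 480.9 × (0.0135)² = +0.0438220125
ΔP/P ≈ -0.242730 + 0.0438220125 = -0.1989079875
New price ≈ 74.37 × (1 - 0.1989079875) = 59.577212969625.

$59.58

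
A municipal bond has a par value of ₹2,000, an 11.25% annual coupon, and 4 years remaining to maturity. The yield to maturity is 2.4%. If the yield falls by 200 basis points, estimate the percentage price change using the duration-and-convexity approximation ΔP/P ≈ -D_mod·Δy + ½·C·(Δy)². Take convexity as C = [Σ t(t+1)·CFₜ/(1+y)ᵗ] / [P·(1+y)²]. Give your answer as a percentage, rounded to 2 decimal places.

With y = 0.024:
  t   CF        PV=CF/(1+0.024)^t    t·PV        t(t+1)·PV
  1       225.00       219.7266       219.7266         439.4531
  2       225.00       214.5767       429.1534       1,287.4603
  3       225.00       209.5476       628.6427       2,514.5710
  4     2,225.00     2,023.6257     8,094.5028      40,472.5142
  Σ                  2,667.4766     9,372.0256      44,713.9986
P = 2,667.4766; D_Mac = 3.51344 yrs; D_mod = 3.43110 yrs; C = 15.98612.
Duration effect: -3.43110 × (-0.02) = +0.068622
Convexity effect: 0.5 × 15.98612 × (-0.02)² = +0.0031972
ΔP/P ≈ +0.068622 + 0.0031972 = +0.071819 = +7.1819%.

+7.18%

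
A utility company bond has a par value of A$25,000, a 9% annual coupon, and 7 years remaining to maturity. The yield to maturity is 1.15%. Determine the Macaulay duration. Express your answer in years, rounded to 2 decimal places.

5.80 years

Periodic yield y = 0.0115. Discount each cash flow and weight by its year:
  t   CF        PV=CF/(1+0.0115)^t    t·PV
  1     2,250.00     2,224.4192     2,224.4192
  2     2,250.00     2,199.1292     4,398.2584
  3     2,250.00     2,174.1267     6,522.3802
  4     2,250.00     2,149.4085     8,597.6342
  5     2,250.00     2,124.9714    10,624.8568
  6     2,250.00     2,100.8120    12,604.8722
  7    27,250.00    25,153.8981   176,077.2866
  Σ                 38,126.7651   221,049.7075
Price P = Σ PV = 38,126.7651.
Macaulay duration = Σ(t·PV) / P = 221,049.7075 / 38,126.7651 = 5.79776 years.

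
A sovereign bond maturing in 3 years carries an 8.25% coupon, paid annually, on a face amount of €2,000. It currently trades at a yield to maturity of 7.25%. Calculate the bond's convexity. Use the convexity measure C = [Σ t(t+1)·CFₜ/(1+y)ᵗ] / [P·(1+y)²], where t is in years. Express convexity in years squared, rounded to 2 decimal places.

With y = 0.0725:
  t   CF        PV=CF/(1+0.0725)^t    t·PV        t(t+1)·PV
  1       165.00       153.8462       153.8462         307.6923
  2       165.00       143.4463       286.8926         860.6778
  3     2,165.00     1,754.9551     5,264.8652      21,059.4606
  Σ                  2,052.2475     5,705.6039      22,227.8307
P = 2,052.2475.
Convexity = Σ t(t+1)·PV / [P·(1+y)²] = 22,227.8307 / (2,052.2475 × 1.150256) = 9.41614.

9.42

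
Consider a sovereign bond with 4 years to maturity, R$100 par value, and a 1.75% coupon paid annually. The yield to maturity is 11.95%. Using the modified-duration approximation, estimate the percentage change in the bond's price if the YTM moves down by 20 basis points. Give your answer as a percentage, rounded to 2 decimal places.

+0.69%

Periodic yield y = 0.1195. Modified duration first:
  t   CF        PV=CF/(1+0.1195)^t    t·PV
  1         1.75         1.5632         1.5632
  2         1.75         1.3963         2.7927
  3         1.75         1.2473         3.7419
  4       101.75        64.7796       259.1183
  Σ                     68.9864       267.2160
P = 68.9864; D_Mac = 3.87346 yrs; D_mod = 3.87346/(1+0.1195) = 3.45999 yrs.
ΔP/P ≈ -D_mod · Δy = -3.45999 × (-0.002) = +0.006920 = +0.6920%.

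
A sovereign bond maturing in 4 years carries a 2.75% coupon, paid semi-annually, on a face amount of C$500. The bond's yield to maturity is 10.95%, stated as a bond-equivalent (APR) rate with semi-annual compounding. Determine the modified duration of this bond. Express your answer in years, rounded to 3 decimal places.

Periodic yield y = 0.05475. First find Macaulay duration:
  t   CF        PV=CF/(1+0.05475)^t    t·PV
  1        6.875         6.5181         6.5181
  2        6.875         6.1798        12.3596
  3        6.875         5.8590        17.5770
  4        6.875         5.5549        22.2195
  5        6.875         5.2665        26.3327
  6        6.875         4.9932        29.9590
  7        6.875         4.7340        33.1378
  8      506.875       330.9060     2,647.2477
  Σ                    370.0114     2,795.3515
P = 370.0114; Macaulay duration = 2,795.3515 / 370.0114 = 7.55477 half-year periods = 3.77739 years.
Modified duration = D_Mac / (1 + y) = 3.77739 / 1.05475 = 3.58131 years.

3.581 years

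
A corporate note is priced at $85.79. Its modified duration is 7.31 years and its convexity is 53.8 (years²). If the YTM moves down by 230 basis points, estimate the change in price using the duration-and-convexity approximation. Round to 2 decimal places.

Duration effect: -D_mod·Δy = -7.31 × (-0.023) = +0.168130
Convexity effect: ½·C·(Δy)² = 0.5 × 53.8 × (-0.023)² = +0.0142301
ΔP/P ≈ +0.168130 + 0.0142301 = +0.1823601
ΔP ≈ 85.79 × (+0.1823601) = +15.644672979.

+$15.64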